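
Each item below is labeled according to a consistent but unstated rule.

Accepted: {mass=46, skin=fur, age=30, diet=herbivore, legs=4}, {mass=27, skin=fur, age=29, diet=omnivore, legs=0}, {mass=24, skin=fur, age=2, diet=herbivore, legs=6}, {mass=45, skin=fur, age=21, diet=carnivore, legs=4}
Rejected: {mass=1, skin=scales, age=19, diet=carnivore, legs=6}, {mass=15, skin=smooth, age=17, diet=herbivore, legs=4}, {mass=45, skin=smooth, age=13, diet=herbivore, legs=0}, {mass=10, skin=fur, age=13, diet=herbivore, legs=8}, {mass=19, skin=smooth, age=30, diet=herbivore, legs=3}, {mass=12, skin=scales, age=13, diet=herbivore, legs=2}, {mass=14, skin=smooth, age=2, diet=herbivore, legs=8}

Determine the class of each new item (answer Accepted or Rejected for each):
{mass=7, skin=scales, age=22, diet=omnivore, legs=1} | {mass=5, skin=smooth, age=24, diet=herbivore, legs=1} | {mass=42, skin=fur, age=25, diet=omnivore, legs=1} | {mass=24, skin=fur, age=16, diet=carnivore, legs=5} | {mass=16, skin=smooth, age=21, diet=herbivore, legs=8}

A rule that fits every label: skin is fur AND legs ≤ 6 — true of each 'Accepted' example, false of each 'Rejected' one.

Rejected, Rejected, Accepted, Accepted, Rejected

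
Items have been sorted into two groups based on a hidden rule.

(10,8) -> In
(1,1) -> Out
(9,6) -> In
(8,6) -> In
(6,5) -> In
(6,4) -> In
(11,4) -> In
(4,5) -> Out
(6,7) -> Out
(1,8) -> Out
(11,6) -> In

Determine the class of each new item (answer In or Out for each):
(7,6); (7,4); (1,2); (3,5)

The common property of the 'In' items is: first > second. No 'Out' item has it.

In, In, Out, Out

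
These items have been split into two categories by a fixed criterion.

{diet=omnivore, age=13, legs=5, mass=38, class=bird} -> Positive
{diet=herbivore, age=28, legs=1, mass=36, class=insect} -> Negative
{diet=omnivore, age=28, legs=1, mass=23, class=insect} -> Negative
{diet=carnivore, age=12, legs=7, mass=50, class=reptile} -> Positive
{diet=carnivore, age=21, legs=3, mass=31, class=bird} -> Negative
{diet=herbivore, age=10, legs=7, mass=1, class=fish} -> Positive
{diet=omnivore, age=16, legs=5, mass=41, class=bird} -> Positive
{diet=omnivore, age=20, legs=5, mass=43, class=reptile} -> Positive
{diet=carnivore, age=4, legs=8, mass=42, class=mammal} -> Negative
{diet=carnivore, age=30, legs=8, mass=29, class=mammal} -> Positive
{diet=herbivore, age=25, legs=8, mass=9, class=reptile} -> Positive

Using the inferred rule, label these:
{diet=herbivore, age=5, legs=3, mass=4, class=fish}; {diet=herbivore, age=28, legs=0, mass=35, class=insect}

Negative, Negative

A rule that fits every label: legs ≥ 5 AND age ≥ 10 — true of each 'Positive' example, false of each 'Negative' one.
{diet=herbivore, age=5, legs=3, mass=4, class=fish} — legs = 3, age = 5, hence Negative.
{diet=herbivore, age=28, legs=0, mass=35, class=insect} — legs = 0, age = 28, hence Negative.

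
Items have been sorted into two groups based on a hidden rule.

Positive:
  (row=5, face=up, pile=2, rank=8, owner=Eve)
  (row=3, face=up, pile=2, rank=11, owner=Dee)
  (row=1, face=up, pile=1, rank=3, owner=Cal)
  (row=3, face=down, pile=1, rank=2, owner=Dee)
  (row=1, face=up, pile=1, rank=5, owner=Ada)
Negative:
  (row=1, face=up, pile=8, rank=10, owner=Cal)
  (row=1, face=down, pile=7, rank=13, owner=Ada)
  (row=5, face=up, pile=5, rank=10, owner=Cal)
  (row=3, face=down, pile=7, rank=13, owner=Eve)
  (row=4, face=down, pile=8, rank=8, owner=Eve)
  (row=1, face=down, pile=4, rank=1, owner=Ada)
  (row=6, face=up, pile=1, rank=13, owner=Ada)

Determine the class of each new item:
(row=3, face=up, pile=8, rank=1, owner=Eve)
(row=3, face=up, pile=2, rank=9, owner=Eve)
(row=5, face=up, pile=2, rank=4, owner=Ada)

Negative, Positive, Positive

The pattern is that an item is 'Positive' exactly when: row ≤ 5 AND pile ≤ 2.
(row=3, face=up, pile=8, rank=1, owner=Eve) — row = 3, pile = 8, hence Negative. (row=3, face=up, pile=2, rank=9, owner=Eve) — row = 3, pile = 2, hence Positive. (row=5, face=up, pile=2, rank=4, owner=Ada) — row = 5, pile = 2, hence Positive.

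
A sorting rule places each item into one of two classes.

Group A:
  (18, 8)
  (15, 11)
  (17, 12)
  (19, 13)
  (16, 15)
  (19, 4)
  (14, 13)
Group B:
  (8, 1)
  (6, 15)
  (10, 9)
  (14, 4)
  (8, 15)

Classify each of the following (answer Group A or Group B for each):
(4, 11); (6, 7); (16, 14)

The simplest hypothesis consistent with all the labels is: first > second AND sum ≥ 21.
(4, 11): 4 < 11, 4+11 = 15, does not satisfy this → Group B.
(6, 7): 6 < 7, 6+7 = 13, does not satisfy this → Group B.
(16, 14): 16 > 14, 16+14 = 30, meets the rule → Group A.

Group B, Group B, Group A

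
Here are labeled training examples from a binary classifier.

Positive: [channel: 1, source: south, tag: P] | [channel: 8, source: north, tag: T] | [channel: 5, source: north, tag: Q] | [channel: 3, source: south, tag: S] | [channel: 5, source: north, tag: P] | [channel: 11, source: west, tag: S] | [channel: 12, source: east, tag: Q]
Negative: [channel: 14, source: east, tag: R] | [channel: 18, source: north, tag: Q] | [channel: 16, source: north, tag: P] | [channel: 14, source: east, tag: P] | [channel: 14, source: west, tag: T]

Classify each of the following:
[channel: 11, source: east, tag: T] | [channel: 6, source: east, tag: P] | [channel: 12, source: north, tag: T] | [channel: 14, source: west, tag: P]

'Positive' ⟺ channel ≤ 12.
[channel: 11, source: east, tag: T] → channel = 11 → Positive.
[channel: 6, source: east, tag: P] → channel = 6 → Positive.
[channel: 12, source: north, tag: T] → channel = 12 → Positive.
[channel: 14, source: west, tag: P] → channel = 14 → Negative.

Positive, Positive, Positive, Negative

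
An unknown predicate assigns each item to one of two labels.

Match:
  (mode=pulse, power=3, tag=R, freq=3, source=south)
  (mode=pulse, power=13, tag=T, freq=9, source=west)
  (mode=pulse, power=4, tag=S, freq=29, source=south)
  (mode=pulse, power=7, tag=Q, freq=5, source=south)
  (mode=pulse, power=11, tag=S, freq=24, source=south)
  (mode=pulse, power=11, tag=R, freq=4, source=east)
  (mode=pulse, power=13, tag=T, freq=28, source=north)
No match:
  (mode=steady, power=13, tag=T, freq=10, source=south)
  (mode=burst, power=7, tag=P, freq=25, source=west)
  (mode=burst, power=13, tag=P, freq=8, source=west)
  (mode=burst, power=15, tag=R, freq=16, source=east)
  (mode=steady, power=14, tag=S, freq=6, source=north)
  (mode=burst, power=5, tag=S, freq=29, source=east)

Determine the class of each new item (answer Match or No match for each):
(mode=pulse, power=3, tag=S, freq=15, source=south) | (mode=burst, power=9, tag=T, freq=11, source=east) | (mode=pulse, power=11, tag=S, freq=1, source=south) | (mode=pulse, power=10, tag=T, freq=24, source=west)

Match, No match, Match, Match

The rule appears to be: mode is pulse.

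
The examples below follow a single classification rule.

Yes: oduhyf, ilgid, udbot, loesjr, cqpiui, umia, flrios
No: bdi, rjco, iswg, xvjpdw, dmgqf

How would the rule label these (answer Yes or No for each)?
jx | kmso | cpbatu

No, No, Yes

The pattern is that an item is 'Yes' exactly when: has ≥ 2 vowels.
jx — 0 vowels, hence No.
kmso — 1 vowel, hence No.
cpbatu — 2 vowels, hence Yes.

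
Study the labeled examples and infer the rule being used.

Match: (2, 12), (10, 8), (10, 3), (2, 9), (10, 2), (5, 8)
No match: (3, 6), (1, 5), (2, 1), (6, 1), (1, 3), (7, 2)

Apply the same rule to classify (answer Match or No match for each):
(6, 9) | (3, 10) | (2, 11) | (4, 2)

'Match' ⟺ sum ≥ 11.

Match, Match, Match, No match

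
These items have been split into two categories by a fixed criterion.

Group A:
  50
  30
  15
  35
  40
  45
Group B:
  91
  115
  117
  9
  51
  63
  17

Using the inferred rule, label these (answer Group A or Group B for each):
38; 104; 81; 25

The rule appears to be: multiple of 5 AND at most 50.
38: 38 = 5·7 + 3, 38 ≤ 50, doesn't qualify → Group B. 104: 104 = 5·20 + 4, 104 > 50, doesn't qualify → Group B. 81: 81 = 5·16 + 1, 81 > 50, doesn't qualify → Group B. 25: 25 = 5·5, 25 ≤ 50, meets the rule → Group A.

Group B, Group B, Group B, Group A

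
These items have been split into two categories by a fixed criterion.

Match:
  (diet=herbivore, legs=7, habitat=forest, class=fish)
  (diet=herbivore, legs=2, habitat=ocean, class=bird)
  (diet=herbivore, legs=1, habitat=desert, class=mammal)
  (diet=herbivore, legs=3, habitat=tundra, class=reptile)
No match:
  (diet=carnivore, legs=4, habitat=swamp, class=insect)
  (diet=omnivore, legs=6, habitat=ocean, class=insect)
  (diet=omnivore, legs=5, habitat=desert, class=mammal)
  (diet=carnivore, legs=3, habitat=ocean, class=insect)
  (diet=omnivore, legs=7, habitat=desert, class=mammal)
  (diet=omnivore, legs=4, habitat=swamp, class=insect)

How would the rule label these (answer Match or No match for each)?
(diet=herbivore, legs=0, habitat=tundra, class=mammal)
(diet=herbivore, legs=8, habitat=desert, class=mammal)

Match, Match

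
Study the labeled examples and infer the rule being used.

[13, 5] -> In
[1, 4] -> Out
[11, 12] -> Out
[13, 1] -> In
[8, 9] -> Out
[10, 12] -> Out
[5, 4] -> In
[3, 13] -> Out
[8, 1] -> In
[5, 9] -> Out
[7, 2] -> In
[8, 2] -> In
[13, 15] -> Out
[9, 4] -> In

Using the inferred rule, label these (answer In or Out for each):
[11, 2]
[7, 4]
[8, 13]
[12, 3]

A rule that fits every label: first > second — true of each 'In' example, false of each 'Out' one.

In, In, Out, In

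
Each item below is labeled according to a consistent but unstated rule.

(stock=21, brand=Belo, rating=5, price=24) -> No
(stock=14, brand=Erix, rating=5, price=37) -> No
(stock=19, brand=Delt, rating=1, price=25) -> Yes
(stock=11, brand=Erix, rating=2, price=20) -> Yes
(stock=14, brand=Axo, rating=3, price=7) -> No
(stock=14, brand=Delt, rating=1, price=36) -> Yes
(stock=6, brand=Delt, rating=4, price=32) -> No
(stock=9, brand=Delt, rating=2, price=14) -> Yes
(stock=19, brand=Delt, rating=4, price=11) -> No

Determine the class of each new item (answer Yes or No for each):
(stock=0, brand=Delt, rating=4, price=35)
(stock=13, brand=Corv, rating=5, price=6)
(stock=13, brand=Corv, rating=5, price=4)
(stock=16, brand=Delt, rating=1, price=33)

Rule: rating ≤ 2. This holds for each 'Yes' example and fails for each 'No' one.
(stock=0, brand=Delt, rating=4, price=35): rating = 4, fails this test → No. (stock=13, brand=Corv, rating=5, price=6): rating = 5, fails this test → No. (stock=13, brand=Corv, rating=5, price=4): rating = 5, fails this test → No. (stock=16, brand=Delt, rating=1, price=33): rating = 1, passes → Yes.

No, No, No, Yes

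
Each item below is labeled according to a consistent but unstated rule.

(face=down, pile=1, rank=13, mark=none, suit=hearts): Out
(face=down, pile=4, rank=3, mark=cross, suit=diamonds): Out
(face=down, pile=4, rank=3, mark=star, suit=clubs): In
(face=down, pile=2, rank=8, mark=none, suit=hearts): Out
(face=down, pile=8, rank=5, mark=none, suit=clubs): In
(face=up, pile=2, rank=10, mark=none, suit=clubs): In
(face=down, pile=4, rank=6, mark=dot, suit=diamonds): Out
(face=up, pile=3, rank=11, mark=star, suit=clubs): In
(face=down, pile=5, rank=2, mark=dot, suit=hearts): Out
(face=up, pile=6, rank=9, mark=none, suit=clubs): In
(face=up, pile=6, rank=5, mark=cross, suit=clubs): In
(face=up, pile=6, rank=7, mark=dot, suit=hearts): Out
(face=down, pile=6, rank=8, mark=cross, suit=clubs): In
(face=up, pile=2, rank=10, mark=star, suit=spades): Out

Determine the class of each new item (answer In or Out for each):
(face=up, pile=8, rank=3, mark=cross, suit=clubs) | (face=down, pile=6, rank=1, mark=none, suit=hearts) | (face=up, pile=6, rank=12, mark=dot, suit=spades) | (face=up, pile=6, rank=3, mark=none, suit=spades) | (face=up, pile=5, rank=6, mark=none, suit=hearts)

The rule appears to be: suit is clubs.
(face=up, pile=8, rank=3, mark=cross, suit=clubs) — suit is clubs, hence In. (face=down, pile=6, rank=1, mark=none, suit=hearts) — suit is hearts, hence Out. (face=up, pile=6, rank=12, mark=dot, suit=spades) — suit is spades, hence Out. (face=up, pile=6, rank=3, mark=none, suit=spades) — suit is spades, hence Out. (face=up, pile=5, rank=6, mark=none, suit=hearts) — suit is hearts, hence Out.

In, Out, Out, Out, Out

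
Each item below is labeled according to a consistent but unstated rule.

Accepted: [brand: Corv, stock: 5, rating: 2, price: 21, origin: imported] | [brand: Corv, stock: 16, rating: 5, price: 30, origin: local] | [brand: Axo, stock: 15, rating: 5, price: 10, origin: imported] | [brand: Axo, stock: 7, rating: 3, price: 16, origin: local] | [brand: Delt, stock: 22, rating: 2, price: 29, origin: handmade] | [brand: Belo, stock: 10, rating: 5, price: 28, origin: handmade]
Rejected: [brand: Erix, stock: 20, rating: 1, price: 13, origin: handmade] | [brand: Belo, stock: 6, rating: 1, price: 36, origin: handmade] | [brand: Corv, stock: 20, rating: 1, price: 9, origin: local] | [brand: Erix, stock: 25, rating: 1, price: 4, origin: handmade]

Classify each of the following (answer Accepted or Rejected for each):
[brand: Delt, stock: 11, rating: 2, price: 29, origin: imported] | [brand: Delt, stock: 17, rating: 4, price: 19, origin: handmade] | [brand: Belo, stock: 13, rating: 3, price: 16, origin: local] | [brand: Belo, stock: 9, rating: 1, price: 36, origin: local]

The pattern is that an item is 'Accepted' exactly when: rating ≥ 2.

Accepted, Accepted, Accepted, Rejected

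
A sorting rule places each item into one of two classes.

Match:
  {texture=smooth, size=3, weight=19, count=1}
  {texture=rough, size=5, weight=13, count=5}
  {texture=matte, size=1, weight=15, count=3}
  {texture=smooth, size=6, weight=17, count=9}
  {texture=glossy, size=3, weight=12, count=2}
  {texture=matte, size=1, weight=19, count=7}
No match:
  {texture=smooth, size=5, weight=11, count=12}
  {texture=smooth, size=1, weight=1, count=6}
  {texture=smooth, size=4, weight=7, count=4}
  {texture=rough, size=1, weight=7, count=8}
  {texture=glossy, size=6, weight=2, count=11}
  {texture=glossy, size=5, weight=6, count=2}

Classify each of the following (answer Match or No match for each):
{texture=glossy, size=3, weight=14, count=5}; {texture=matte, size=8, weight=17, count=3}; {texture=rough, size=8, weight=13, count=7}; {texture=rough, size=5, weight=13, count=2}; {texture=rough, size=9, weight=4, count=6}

All 'Match' examples share one property — weight ≥ 12 — and every 'No match' example lacks it.
{texture=glossy, size=3, weight=14, count=5}: Match (weight = 14). {texture=matte, size=8, weight=17, count=3}: Match (weight = 17). {texture=rough, size=8, weight=13, count=7}: Match (weight = 13). {texture=rough, size=5, weight=13, count=2}: Match (weight = 13). {texture=rough, size=9, weight=4, count=6}: No match (weight = 4).

Match, Match, Match, Match, No match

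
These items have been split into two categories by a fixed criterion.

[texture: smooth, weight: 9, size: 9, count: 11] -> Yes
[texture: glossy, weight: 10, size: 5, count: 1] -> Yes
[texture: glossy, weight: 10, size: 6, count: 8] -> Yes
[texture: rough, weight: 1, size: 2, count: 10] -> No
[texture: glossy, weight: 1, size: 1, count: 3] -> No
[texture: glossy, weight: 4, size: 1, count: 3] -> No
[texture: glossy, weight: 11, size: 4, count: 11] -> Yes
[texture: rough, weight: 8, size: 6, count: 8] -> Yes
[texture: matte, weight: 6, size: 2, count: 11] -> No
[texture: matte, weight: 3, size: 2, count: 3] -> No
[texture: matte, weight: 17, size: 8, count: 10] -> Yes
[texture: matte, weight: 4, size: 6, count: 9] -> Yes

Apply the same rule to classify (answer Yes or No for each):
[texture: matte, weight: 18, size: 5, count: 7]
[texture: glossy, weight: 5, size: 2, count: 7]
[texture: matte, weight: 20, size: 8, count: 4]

Yes, No, Yes

A rule that fits every label: size ≥ 4 — true of each 'Yes' example, false of each 'No' one.
[texture: matte, weight: 18, size: 5, count: 7]: size = 5 — satisfies this, so Yes. [texture: glossy, weight: 5, size: 2, count: 7]: size = 2 — fails the rule, so No. [texture: matte, weight: 20, size: 8, count: 4]: size = 8 — satisfies this, so Yes.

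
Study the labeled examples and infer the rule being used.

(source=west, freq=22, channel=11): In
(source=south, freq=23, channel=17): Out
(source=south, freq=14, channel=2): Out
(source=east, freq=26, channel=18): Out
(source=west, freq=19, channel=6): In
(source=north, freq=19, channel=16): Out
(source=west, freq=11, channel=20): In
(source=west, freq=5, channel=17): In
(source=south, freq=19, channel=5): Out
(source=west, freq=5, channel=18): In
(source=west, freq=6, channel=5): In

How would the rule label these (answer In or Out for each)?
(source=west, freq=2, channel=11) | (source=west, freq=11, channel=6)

In, In

Checking candidate rules against both groups, what survives is: source is west.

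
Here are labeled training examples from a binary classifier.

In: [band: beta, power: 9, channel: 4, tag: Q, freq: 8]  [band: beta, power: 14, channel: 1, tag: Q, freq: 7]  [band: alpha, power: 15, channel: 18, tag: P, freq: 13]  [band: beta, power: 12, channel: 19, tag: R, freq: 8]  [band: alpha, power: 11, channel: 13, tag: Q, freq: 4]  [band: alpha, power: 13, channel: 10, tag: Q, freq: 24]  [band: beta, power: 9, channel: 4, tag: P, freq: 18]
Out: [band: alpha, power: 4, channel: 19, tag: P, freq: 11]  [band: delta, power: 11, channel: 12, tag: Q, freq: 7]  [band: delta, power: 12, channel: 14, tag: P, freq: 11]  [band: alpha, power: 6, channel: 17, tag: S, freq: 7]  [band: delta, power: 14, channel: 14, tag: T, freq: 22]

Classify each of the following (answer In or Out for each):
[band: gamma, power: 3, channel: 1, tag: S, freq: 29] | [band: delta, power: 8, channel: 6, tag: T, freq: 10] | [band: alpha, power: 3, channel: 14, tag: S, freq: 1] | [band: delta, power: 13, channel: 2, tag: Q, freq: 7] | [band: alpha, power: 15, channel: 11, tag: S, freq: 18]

The pattern is that an item is 'In' exactly when: band is not delta AND power ≥ 9.
[band: gamma, power: 3, channel: 1, tag: S, freq: 29] — band is gamma, power = 3, hence Out. [band: delta, power: 8, channel: 6, tag: T, freq: 10] — band is delta, power = 8, hence Out. [band: alpha, power: 3, channel: 14, tag: S, freq: 1] — band is alpha, power = 3, hence Out. [band: delta, power: 13, channel: 2, tag: Q, freq: 7] — band is delta, power = 13, hence Out. [band: alpha, power: 15, channel: 11, tag: S, freq: 18] — band is alpha, power = 15, hence In.

Out, Out, Out, Out, In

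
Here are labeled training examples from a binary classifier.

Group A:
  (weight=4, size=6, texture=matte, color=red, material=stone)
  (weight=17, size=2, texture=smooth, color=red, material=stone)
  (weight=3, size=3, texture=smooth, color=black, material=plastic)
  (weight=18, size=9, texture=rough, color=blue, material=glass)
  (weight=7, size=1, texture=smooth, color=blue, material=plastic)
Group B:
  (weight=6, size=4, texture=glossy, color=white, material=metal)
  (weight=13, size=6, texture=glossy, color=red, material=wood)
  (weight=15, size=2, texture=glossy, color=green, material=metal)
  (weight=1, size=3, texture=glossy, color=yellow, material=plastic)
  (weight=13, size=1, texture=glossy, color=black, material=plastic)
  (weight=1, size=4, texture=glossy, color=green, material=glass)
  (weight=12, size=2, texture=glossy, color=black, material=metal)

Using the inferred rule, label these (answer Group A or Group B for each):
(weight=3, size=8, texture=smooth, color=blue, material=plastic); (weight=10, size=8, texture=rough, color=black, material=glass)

One predicate separates the groups cleanly: texture is not glossy.
(weight=3, size=8, texture=smooth, color=blue, material=plastic) → texture is smooth → Group A.
(weight=10, size=8, texture=rough, color=black, material=glass) → texture is rough → Group A.

Group A, Group A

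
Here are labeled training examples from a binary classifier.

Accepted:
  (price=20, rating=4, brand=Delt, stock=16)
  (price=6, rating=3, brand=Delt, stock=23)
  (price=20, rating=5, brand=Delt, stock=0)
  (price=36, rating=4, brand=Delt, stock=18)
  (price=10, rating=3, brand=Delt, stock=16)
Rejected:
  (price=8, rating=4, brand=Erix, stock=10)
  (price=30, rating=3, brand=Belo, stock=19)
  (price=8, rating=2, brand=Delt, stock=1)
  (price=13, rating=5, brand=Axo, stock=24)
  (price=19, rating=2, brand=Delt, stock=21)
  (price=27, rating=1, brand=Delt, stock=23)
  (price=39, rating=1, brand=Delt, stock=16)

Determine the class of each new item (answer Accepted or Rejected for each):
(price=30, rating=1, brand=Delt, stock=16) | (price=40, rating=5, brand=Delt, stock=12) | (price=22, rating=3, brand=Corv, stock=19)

Rejected, Accepted, Rejected

The rule appears to be: brand is Delt AND rating ≥ 3.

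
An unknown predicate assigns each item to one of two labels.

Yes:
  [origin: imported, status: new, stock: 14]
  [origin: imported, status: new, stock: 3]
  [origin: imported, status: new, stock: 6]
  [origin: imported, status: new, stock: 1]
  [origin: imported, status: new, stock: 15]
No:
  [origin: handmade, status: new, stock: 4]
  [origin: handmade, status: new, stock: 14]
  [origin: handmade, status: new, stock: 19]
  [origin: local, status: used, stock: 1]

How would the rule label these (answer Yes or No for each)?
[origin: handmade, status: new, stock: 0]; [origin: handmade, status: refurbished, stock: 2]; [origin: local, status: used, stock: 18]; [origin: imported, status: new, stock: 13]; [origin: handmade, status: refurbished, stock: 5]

One predicate separates the groups cleanly: origin is imported.

No, No, No, Yes, No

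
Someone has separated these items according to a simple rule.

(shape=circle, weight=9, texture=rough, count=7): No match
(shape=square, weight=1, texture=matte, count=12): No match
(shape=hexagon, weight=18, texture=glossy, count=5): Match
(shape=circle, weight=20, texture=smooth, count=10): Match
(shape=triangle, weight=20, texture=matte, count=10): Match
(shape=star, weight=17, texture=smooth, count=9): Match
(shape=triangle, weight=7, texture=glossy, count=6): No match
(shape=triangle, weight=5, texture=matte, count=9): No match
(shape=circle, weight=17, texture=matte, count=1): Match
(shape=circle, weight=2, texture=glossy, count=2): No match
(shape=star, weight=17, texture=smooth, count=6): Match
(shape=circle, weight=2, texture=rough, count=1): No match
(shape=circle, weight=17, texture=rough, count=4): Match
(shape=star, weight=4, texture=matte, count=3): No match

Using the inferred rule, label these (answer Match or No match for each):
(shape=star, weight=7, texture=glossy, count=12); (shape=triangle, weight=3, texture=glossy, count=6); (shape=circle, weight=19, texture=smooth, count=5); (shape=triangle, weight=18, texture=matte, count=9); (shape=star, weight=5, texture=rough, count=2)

The rule appears to be: weight ≥ 17.
No match: (shape=star, weight=7, texture=glossy, count=12), since weight = 7. No match: (shape=triangle, weight=3, texture=glossy, count=6), since weight = 3. Match: (shape=circle, weight=19, texture=smooth, count=5), since weight = 19. Match: (shape=triangle, weight=18, texture=matte, count=9), since weight = 18. No match: (shape=star, weight=5, texture=rough, count=2), since weight = 5.

No match, No match, Match, Match, No match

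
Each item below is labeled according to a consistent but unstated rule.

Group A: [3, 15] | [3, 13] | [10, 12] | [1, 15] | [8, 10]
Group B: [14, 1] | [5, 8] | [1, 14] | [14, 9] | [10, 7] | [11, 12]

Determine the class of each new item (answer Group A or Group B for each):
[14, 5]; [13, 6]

The rule appears to be: sum is even.

Group B, Group B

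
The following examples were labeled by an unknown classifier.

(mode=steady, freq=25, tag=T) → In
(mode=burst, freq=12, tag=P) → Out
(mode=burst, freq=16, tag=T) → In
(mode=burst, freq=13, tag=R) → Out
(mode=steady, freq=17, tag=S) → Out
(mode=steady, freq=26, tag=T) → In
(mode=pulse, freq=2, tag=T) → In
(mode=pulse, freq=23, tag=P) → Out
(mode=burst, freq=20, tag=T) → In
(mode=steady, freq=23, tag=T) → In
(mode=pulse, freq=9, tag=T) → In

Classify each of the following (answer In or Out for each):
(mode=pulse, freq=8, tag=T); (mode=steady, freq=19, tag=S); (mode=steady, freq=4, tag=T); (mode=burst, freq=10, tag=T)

The distinguishing property — tag is T — holds for all the 'In' cases and none of the 'Out' cases.
(mode=pulse, freq=8, tag=T) — tag is T, hence In. (mode=steady, freq=19, tag=S) — tag is S, hence Out. (mode=steady, freq=4, tag=T) — tag is T, hence In. (mode=burst, freq=10, tag=T) — tag is T, hence In.

In, Out, In, In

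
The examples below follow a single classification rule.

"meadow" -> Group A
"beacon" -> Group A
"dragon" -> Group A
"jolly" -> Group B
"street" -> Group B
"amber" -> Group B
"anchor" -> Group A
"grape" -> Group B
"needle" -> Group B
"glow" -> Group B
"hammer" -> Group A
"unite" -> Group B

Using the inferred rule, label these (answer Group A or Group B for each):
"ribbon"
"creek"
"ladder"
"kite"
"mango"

One predicate separates the groups cleanly: even length AND contains 'a'.
"ribbon" — length 6, no 'a', hence Group B. "creek" — length 5, no 'a', hence Group B. "ladder" — length 6, has 'a', hence Group A. "kite" — length 4, no 'a', hence Group B. "mango" — length 5, has 'a', hence Group B.

Group B, Group B, Group A, Group B, Group B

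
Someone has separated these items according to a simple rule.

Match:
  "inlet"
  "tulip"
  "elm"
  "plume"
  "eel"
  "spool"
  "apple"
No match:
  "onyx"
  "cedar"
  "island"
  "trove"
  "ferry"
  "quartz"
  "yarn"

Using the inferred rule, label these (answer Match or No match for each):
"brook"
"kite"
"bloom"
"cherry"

The simplest hypothesis consistent with all the labels is: odd length AND contains 'l'.
"brook": length 5, no 'l', doesn't match → No match. "kite": length 4, no 'l', doesn't match → No match. "bloom": length 5, has 'l', matches → Match. "cherry": length 6, no 'l', doesn't match → No match.

No match, No match, Match, No match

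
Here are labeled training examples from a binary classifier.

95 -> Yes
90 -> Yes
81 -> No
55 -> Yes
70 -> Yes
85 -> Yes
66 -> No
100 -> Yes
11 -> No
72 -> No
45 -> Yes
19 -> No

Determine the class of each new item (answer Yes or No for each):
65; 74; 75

Yes, No, Yes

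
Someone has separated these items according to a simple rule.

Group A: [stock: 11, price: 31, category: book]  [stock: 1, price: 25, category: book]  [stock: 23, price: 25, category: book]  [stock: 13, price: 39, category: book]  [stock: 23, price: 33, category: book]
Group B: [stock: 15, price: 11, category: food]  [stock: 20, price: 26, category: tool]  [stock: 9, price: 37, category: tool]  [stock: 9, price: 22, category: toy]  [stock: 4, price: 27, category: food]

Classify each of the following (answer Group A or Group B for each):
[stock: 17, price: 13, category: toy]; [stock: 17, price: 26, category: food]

The classifier is using: category is book.
Group B: [stock: 17, price: 13, category: toy], since category is toy. Group B: [stock: 17, price: 26, category: food], since category is food.

Group B, Group B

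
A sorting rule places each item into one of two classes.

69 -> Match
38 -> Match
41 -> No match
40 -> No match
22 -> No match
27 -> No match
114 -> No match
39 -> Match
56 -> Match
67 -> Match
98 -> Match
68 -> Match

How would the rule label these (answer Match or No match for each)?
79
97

Match, Match

'Match' ⟺ digit sum ≥ 10.
Match: 79, since digit sum 7+9 = 16. Match: 97, since digit sum 9+7 = 16.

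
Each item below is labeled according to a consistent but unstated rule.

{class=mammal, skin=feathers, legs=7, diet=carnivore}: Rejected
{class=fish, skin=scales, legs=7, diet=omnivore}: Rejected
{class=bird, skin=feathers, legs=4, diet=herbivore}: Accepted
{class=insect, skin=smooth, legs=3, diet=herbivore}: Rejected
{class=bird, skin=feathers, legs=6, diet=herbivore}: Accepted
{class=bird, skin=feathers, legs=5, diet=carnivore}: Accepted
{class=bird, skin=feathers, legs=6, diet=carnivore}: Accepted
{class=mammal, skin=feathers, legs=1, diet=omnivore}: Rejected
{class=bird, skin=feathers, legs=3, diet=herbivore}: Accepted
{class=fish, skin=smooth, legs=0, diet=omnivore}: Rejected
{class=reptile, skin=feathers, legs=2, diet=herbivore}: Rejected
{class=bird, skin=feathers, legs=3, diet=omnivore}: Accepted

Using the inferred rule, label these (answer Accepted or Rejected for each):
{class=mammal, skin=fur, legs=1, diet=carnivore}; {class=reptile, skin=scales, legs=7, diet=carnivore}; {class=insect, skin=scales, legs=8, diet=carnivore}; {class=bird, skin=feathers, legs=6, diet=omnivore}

The common property of the 'Accepted' items is: class is bird. No 'Rejected' item has it.
{class=mammal, skin=fur, legs=1, diet=carnivore} → class is mammal → Rejected. {class=reptile, skin=scales, legs=7, diet=carnivore} → class is reptile → Rejected. {class=insect, skin=scales, legs=8, diet=carnivore} → class is insect → Rejected. {class=bird, skin=feathers, legs=6, diet=omnivore} → class is bird → Accepted.

Rejected, Rejected, Rejected, Accepted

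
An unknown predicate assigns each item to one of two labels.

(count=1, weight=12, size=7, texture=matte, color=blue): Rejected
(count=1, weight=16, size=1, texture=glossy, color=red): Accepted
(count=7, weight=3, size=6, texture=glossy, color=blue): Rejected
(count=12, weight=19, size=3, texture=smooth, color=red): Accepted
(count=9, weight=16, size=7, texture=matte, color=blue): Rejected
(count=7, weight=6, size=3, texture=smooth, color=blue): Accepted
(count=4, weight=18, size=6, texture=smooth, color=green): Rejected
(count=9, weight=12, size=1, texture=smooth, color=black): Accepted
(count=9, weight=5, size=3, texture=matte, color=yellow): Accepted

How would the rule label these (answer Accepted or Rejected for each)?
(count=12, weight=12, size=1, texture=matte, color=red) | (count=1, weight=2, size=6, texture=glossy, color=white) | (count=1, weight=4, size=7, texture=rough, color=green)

Accepted, Rejected, Rejected

The pattern is that an item is 'Accepted' exactly when: size ≤ 3.
(count=12, weight=12, size=1, texture=matte, color=red): size = 1 — passes, so Accepted. (count=1, weight=2, size=6, texture=glossy, color=white): size = 6 — does not satisfy this, so Rejected. (count=1, weight=4, size=7, texture=rough, color=green): size = 7 — does not satisfy this, so Rejected.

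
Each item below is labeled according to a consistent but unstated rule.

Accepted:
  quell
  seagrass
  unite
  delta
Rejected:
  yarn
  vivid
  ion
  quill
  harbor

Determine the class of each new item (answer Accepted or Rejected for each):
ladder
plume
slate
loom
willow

Accepted, Accepted, Accepted, Rejected, Rejected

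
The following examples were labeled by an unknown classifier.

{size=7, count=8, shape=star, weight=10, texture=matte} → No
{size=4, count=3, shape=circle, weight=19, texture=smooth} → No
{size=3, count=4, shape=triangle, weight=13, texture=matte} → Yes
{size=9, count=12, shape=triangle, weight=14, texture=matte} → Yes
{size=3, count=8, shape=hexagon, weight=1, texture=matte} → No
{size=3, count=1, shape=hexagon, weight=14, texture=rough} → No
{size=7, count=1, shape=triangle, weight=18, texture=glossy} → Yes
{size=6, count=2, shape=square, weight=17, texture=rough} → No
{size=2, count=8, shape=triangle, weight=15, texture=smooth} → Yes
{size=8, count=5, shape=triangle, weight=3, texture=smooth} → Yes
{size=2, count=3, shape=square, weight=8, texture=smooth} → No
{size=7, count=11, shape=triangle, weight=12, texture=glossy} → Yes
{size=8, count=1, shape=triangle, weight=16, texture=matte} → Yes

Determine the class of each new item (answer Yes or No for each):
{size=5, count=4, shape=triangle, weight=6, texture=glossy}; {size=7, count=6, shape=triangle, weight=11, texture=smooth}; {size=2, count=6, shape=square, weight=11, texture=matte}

'Yes' ⟺ shape is triangle.
{size=5, count=4, shape=triangle, weight=6, texture=glossy}: shape is triangle, satisfies this → Yes. {size=7, count=6, shape=triangle, weight=11, texture=smooth}: shape is triangle, satisfies this → Yes. {size=2, count=6, shape=square, weight=11, texture=matte}: shape is square, doesn't match → No.

Yes, Yes, No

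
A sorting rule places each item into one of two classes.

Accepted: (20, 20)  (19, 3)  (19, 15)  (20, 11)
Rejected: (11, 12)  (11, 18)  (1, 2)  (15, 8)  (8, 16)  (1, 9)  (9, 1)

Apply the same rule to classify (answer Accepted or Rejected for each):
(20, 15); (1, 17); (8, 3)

Accepted, Rejected, Rejected

The classifier is using: first ≥ 16.
Accepted: (20, 15), since first 20.
Rejected: (1, 17), since first 1.
Rejected: (8, 3), since first 8.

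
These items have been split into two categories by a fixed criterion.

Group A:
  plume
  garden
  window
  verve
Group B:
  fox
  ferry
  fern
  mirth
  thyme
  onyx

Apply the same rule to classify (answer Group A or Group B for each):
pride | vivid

Group A, Group A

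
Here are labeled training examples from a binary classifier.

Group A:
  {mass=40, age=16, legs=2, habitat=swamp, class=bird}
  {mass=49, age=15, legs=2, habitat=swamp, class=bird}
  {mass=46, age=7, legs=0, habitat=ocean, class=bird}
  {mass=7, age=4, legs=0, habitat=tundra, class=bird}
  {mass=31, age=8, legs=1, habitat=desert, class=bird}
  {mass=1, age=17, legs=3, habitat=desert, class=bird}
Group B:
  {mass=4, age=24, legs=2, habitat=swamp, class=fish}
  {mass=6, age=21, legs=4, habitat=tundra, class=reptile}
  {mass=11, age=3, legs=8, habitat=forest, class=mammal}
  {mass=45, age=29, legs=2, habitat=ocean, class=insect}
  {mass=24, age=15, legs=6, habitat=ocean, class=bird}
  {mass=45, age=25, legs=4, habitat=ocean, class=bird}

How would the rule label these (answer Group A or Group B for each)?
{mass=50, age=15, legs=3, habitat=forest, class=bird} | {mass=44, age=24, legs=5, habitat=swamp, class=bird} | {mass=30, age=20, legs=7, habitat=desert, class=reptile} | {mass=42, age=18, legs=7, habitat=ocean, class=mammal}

Rule: class is bird AND legs ≤ 3. This holds for each 'Group A' example and fails for each 'Group B' one.

Group A, Group B, Group B, Group B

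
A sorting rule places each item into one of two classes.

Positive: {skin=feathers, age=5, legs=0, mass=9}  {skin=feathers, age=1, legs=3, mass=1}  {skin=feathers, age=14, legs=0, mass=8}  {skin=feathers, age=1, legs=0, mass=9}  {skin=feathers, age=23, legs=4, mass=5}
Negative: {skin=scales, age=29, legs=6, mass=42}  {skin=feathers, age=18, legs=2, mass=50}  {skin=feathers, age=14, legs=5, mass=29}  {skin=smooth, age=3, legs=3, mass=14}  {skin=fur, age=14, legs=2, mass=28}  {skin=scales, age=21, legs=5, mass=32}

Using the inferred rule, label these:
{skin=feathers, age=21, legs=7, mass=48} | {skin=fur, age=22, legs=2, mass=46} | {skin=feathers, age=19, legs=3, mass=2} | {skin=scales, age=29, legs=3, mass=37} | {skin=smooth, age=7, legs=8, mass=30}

One predicate separates the groups cleanly: mass ≤ 9.
{skin=feathers, age=21, legs=7, mass=48} → mass = 48 → Negative.
{skin=fur, age=22, legs=2, mass=46} → mass = 46 → Negative.
{skin=feathers, age=19, legs=3, mass=2} → mass = 2 → Positive.
{skin=scales, age=29, legs=3, mass=37} → mass = 37 → Negative.
{skin=smooth, age=7, legs=8, mass=30} → mass = 30 → Negative.

Negative, Negative, Positive, Negative, Negative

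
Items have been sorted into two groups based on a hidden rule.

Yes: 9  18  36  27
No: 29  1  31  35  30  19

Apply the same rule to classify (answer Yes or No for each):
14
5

No, No

A rule that fits every label: multiple of 9 — true of each 'Yes' example, false of each 'No' one.
No: 14, since 14 = 9·1 + 5. No: 5, since 5 = 9·0 + 5.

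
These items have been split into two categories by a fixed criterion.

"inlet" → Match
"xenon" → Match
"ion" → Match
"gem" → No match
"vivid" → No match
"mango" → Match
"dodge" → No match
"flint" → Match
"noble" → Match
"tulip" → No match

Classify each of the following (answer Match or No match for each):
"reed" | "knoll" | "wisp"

Comparing the two groups points to one rule — contains 'n'.
"reed" — no 'n', hence No match.
"knoll" — has 'n', hence Match.
"wisp" — no 'n', hence No match.

No match, Match, No match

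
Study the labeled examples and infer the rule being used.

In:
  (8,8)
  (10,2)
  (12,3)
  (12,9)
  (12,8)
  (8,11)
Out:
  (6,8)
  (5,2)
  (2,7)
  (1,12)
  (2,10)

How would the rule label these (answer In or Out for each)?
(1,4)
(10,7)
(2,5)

The distinguishing property — first ≥ 7 — holds for all the 'In' cases and none of the 'Out' cases.
(1,4) — first 1, hence Out. (10,7) — first 10, hence In. (2,5) — first 2, hence Out.

Out, In, Out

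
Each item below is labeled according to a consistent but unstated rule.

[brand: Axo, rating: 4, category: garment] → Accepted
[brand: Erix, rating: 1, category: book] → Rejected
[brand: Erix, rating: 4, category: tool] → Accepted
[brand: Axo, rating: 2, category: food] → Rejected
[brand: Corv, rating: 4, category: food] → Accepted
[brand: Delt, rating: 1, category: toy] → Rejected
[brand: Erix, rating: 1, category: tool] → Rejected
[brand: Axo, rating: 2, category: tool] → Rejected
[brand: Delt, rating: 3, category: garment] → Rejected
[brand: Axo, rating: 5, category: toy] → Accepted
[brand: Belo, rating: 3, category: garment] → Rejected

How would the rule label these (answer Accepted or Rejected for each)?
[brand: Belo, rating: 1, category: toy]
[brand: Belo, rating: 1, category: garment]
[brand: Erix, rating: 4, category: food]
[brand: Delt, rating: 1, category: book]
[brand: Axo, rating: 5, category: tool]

The simplest hypothesis consistent with all the labels is: rating ≥ 4.
[brand: Belo, rating: 1, category: toy] — rating = 1, hence Rejected.
[brand: Belo, rating: 1, category: garment] — rating = 1, hence Rejected.
[brand: Erix, rating: 4, category: food] — rating = 4, hence Accepted.
[brand: Delt, rating: 1, category: book] — rating = 1, hence Rejected.
[brand: Axo, rating: 5, category: tool] — rating = 5, hence Accepted.

Rejected, Rejected, Accepted, Rejected, Accepted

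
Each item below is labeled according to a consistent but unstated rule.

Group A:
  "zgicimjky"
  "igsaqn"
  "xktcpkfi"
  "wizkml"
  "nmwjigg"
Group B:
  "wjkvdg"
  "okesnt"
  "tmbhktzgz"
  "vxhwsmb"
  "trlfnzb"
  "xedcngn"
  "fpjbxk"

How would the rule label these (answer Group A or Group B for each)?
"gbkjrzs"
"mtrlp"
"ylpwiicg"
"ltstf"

Group B, Group B, Group A, Group B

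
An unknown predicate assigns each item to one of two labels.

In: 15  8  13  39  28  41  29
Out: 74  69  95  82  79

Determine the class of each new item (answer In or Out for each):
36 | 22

The pattern is that an item is 'In' exactly when: at most 41.
In: 36, since 36 ≤ 41.
In: 22, since 22 ≤ 41.

In, In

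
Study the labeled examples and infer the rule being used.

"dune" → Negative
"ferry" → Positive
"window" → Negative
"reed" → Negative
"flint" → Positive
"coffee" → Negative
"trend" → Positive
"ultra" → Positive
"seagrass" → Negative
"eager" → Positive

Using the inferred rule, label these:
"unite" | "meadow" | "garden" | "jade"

Positive, Negative, Negative, Negative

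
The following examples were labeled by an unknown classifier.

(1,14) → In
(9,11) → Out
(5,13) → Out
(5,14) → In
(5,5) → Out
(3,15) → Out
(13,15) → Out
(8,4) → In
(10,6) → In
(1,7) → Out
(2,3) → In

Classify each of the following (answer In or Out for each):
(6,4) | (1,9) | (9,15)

All 'In' examples share one property — product is even — and every 'Out' example lacks it.
(6,4): 6·4 = 24, passes → In. (1,9): 1·9 = 9, fails this test → Out. (9,15): 9·15 = 135, fails this test → Out.

In, Out, Out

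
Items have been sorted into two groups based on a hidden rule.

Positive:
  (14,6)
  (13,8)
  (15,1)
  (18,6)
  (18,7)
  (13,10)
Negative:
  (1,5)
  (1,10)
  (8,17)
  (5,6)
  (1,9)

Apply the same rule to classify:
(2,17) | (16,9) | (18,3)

Negative, Positive, Positive

The distinguishing property — first > second — holds for all the 'Positive' cases and none of the 'Negative' cases.
(2,17): 2 < 17 — does not fit, so Negative. (16,9): 16 > 9 — satisfies this, so Positive. (18,3): 18 > 3 — satisfies this, so Positive.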